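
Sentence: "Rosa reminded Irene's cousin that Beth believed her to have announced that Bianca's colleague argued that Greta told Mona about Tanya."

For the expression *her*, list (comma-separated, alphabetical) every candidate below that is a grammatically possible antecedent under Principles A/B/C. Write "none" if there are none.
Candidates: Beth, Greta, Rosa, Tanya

Rosa

*her* is a pronoun; Principle B requires it to be free in its binding domain — the clause headed by 'believed'.
— Beth: subject of the clause headed by 'believed'; c-commands the pronoun within its binding domain — blocked (Principle B).
— Greta: subject of the clause headed by 'told'; is c-commanded by the pronoun; coreference would bind this R-expression — blocked (Principle C).
— Rosa: subject of the matrix clause; c-commands the pronoun but lies outside its binding domain — allowed.
— Tanya: second object of the clause headed by 'told'; is c-commanded by the pronoun; coreference would bind this R-expression — blocked (Principle C).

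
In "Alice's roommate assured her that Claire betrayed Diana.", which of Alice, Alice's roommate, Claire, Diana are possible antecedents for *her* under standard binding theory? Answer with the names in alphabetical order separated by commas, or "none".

Alice

*her* is a pronoun; Principle B requires it to be free in its binding domain — the matrix clause.
— Alice: possessor inside the subject DP of the matrix clause; does not c-command the pronoun — Principle B does not apply; allowed.
— Alice's roommate: subject of the matrix clause; c-commands the pronoun within its binding domain — blocked (Principle B).
— Claire: subject of the clause headed by 'betrayed'; is c-commanded by the pronoun; coreference would bind this R-expression — blocked (Principle C).
— Diana: object of the clause headed by 'betrayed'; is c-commanded by the pronoun; coreference would bind this R-expression — blocked (Principle C).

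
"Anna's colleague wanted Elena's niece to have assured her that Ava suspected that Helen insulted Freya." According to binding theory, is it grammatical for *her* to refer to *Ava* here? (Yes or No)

*Ava* is an R-expression; Principle C requires it to be free (not bound by any c-commanding expression).
— her: object of the clause headed by 'assured'; the pronoun c-commands the R-expression — coreference blocked (Principle C).

No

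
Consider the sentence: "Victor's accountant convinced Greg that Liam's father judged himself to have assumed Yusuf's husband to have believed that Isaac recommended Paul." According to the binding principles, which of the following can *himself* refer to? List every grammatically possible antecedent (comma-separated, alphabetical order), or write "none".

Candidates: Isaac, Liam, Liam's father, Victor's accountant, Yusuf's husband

*himself* is a reflexive; Principle A requires it to be bound within its binding domain — the clause headed by 'judged'.
— Isaac: subject of the clause headed by 'recommended'; does not c-command the reflexive — cannot bind it (Principle A).
— Liam: possessor inside the subject DP of the clause headed by 'judged'; does not c-command the reflexive — cannot bind it (Principle A).
— Liam's father: subject of the clause headed by 'judged'; c-commands the reflexive within its binding domain — allowed (Principle A).
— Victor's accountant: subject of the matrix clause; c-commands the reflexive but lies outside its binding domain — cannot bind it (Principle A).
— Yusuf's husband: subject of the clause headed by 'believed'; does not c-command the reflexive — cannot bind it (Principle A).

Liam's father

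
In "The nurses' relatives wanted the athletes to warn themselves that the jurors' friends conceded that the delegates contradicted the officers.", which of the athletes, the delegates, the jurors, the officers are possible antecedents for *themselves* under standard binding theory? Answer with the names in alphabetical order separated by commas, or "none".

the athletes

*themselves* is a reflexive; Principle A requires it to be bound within its binding domain — the clause headed by 'warn'.
— the athletes: subject of the clause headed by 'warn'; c-commands the reflexive within its binding domain — allowed (Principle A).
— the delegates: subject of the clause headed by 'contradicted'; does not c-command the reflexive — cannot bind it (Principle A).
— the jurors: possessor inside the subject DP of the clause headed by 'conceded'; does not c-command the reflexive — cannot bind it (Principle A).
— the officers: object of the clause headed by 'contradicted'; does not c-command the reflexive — cannot bind it (Principle A).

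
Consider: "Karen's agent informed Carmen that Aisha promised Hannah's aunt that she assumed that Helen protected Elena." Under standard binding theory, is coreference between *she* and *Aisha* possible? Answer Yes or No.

*Aisha* is an R-expression; Principle C requires it to be free (not bound by any c-commanding expression).
— she: subject of the clause headed by 'assumed'; the pronoun does not c-command the R-expression — coreference allowed.

Yes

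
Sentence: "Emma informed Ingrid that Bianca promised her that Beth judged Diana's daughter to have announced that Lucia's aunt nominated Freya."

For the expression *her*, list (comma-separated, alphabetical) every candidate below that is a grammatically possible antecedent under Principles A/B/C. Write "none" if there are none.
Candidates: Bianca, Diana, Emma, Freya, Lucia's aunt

Emma

*her* is a pronoun; Principle B requires it to be free in its binding domain — the clause headed by 'promised'.
— Bianca: subject of the clause headed by 'promised'; c-commands the pronoun within its binding domain — blocked (Principle B).
— Diana: possessor inside the subject DP of the clause headed by 'announced'; is c-commanded by the pronoun; coreference would bind this R-expression — blocked (Principle C).
— Emma: subject of the matrix clause; c-commands the pronoun but lies outside its binding domain — allowed.
— Freya: object of the clause headed by 'nominated'; is c-commanded by the pronoun; coreference would bind this R-expression — blocked (Principle C).
— Lucia's aunt: subject of the clause headed by 'nominated'; is c-commanded by the pronoun; coreference would bind this R-expression — blocked (Principle C).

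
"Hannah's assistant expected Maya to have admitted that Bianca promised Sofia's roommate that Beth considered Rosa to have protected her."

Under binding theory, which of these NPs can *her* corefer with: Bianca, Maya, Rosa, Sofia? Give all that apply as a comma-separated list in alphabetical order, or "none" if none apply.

*her* is a pronoun; Principle B requires it to be free in its binding domain — the clause headed by 'protected'.
— Bianca: subject of the clause headed by 'promised'; c-commands the pronoun but lies outside its binding domain — allowed.
— Maya: subject of the clause headed by 'admitted'; c-commands the pronoun but lies outside its binding domain — allowed.
— Rosa: subject of the clause headed by 'protected'; c-commands the pronoun within its binding domain — blocked (Principle B).
— Sofia: possessor inside the object DP of the clause headed by 'promised'; does not c-command the pronoun — Principle B does not apply; allowed.

Bianca, Maya, Sofia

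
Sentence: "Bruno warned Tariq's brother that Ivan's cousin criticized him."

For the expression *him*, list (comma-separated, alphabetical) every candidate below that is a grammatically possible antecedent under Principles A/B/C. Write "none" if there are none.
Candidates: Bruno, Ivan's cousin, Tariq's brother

*him* is a pronoun; Principle B requires it to be free in its binding domain — the clause headed by 'criticized'.
— Bruno: subject of the matrix clause; c-commands the pronoun but lies outside its binding domain — allowed.
— Ivan's cousin: subject of the clause headed by 'criticized'; c-commands the pronoun within its binding domain — blocked (Principle B).
— Tariq's brother: object of the matrix clause; c-commands the pronoun but lies outside its binding domain — allowed.

Bruno, Tariq's brother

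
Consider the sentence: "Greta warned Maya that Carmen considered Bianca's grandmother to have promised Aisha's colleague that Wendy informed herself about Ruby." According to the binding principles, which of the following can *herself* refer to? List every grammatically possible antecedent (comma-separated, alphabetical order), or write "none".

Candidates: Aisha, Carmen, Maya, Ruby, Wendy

Wendy

*herself* is a reflexive; Principle A requires it to be bound within its binding domain — the clause headed by 'informed'.
— Aisha: possessor inside the object DP of the clause headed by 'promised'; does not c-command the reflexive — cannot bind it (Principle A).
— Carmen: subject of the clause headed by 'considered'; c-commands the reflexive but lies outside its binding domain — cannot bind it (Principle A).
— Maya: object of the matrix clause; c-commands the reflexive but lies outside its binding domain — cannot bind it (Principle A).
— Ruby: second object of the clause headed by 'informed'; does not c-command the reflexive — cannot bind it (Principle A).
— Wendy: subject of the clause headed by 'informed'; c-commands the reflexive within its binding domain — allowed (Principle A).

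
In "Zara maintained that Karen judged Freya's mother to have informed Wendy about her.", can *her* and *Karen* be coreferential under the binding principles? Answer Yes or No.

*Karen* is an R-expression; Principle C requires it to be free (not bound by any c-commanding expression).
— her: second object of the clause headed by 'informed'; the pronoun does not c-command the R-expression — coreference allowed.

Yes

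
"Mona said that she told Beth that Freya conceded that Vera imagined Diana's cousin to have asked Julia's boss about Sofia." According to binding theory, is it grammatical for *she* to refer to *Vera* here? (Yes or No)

*Vera* is an R-expression; Principle C requires it to be free (not bound by any c-commanding expression).
— she: subject of the clause headed by 'told'; the pronoun c-commands the R-expression — coreference blocked (Principle C).

No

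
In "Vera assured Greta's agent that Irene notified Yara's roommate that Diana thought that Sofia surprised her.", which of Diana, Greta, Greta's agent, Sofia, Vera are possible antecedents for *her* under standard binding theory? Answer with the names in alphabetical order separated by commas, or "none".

Diana, Greta, Greta's agent, Vera

*her* is a pronoun; Principle B requires it to be free in its binding domain — the clause headed by 'surprised'.
— Diana: subject of the clause headed by 'thought'; c-commands the pronoun but lies outside its binding domain — allowed.
— Greta: possessor inside the object DP of the matrix clause; does not c-command the pronoun — Principle B does not apply; allowed.
— Greta's agent: object of the matrix clause; c-commands the pronoun but lies outside its binding domain — allowed.
— Sofia: subject of the clause headed by 'surprised'; c-commands the pronoun within its binding domain — blocked (Principle B).
— Vera: subject of the matrix clause; c-commands the pronoun but lies outside its binding domain — allowed.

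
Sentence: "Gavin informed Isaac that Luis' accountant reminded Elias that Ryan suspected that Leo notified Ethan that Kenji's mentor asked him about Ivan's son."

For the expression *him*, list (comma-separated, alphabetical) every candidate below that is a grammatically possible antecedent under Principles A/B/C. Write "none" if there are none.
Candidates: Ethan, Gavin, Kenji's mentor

Ethan, Gavin

*him* is a pronoun; Principle B requires it to be free in its binding domain — the clause headed by 'asked'.
— Ethan: object of the clause headed by 'notified'; c-commands the pronoun but lies outside its binding domain — allowed.
— Gavin: subject of the matrix clause; c-commands the pronoun but lies outside its binding domain — allowed.
— Kenji's mentor: subject of the clause headed by 'asked'; c-commands the pronoun within its binding domain — blocked (Principle B).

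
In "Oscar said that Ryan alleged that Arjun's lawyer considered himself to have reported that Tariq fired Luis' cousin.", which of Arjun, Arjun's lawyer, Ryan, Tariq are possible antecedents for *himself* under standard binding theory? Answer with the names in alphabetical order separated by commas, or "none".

Arjun's lawyer

*himself* is a reflexive; Principle A requires it to be bound within its binding domain — the clause headed by 'considered'.
— Arjun: possessor inside the subject DP of the clause headed by 'considered'; does not c-command the reflexive — cannot bind it (Principle A).
— Arjun's lawyer: subject of the clause headed by 'considered'; c-commands the reflexive within its binding domain — allowed (Principle A).
— Ryan: subject of the clause headed by 'alleged'; c-commands the reflexive but lies outside its binding domain — cannot bind it (Principle A).
— Tariq: subject of the clause headed by 'fired'; does not c-command the reflexive — cannot bind it (Principle A).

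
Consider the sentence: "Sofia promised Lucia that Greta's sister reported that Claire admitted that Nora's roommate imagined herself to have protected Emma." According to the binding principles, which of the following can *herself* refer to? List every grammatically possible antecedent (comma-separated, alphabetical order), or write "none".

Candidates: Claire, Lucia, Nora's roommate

Nora's roommate

*herself* is a reflexive; Principle A requires it to be bound within its binding domain — the clause headed by 'imagined'.
— Claire: subject of the clause headed by 'admitted'; c-commands the reflexive but lies outside its binding domain — cannot bind it (Principle A).
— Lucia: object of the matrix clause; c-commands the reflexive but lies outside its binding domain — cannot bind it (Principle A).
— Nora's roommate: subject of the clause headed by 'imagined'; c-commands the reflexive within its binding domain — allowed (Principle A).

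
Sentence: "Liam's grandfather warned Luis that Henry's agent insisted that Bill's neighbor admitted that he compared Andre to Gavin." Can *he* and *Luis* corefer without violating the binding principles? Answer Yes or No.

*Luis* is an R-expression; Principle C requires it to be free (not bound by any c-commanding expression).
— he: subject of the clause headed by 'compared'; the pronoun does not c-command the R-expression — coreference allowed.

Yes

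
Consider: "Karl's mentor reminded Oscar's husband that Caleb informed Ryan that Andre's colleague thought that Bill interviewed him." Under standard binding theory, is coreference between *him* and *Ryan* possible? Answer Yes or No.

*Ryan* is an R-expression; Principle C requires it to be free (not bound by any c-commanding expression).
— him: object of the clause headed by 'interviewed'; the pronoun does not c-command the R-expression — coreference allowed.

Yes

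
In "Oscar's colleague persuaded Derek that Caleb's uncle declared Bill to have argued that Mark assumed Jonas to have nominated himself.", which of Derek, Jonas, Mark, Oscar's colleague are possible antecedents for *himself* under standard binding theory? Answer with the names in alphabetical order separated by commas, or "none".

*himself* is a reflexive; Principle A requires it to be bound within its binding domain — the clause headed by 'nominated'.
— Derek: object of the matrix clause; c-commands the reflexive but lies outside its binding domain — cannot bind it (Principle A).
— Jonas: subject of the clause headed by 'nominated'; c-commands the reflexive within its binding domain — allowed (Principle A).
— Mark: subject of the clause headed by 'assumed'; c-commands the reflexive but lies outside its binding domain — cannot bind it (Principle A).
— Oscar's colleague: subject of the matrix clause; c-commands the reflexive but lies outside its binding domain — cannot bind it (Principle A).

Jonas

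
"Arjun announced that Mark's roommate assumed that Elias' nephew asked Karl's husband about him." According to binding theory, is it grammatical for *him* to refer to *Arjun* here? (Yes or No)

Yes

*Arjun* is an R-expression; Principle C requires it to be free (not bound by any c-commanding expression).
— him: second object of the clause headed by 'asked'; the pronoun does not c-command the R-expression — coreference allowed.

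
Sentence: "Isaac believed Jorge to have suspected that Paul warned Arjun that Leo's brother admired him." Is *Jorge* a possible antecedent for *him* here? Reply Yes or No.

*him* is a pronoun; Principle B requires it to be free in its binding domain — the clause headed by 'admired'.
— Jorge: subject of the clause headed by 'suspected'; c-commands the pronoun but lies outside its binding domain — allowed.

Yes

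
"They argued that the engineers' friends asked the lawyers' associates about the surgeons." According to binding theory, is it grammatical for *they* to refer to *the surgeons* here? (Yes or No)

No

*the surgeons* is an R-expression; Principle C requires it to be free (not bound by any c-commanding expression).
— they: subject of the matrix clause; the pronoun c-commands the R-expression — coreference blocked (Principle C).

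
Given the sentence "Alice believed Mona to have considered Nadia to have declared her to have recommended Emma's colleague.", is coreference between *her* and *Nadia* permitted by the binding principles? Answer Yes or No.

*her* is a pronoun; Principle B requires it to be free in its binding domain — the clause headed by 'declared'.
— Nadia: subject of the clause headed by 'declared'; c-commands the pronoun within its binding domain — blocked (Principle B).

No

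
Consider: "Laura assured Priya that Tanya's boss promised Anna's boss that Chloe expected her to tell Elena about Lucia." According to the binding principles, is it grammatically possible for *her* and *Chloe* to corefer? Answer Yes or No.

*her* is a pronoun; Principle B requires it to be free in its binding domain — the clause headed by 'expected'.
— Chloe: subject of the clause headed by 'expected'; c-commands the pronoun within its binding domain — blocked (Principle B).

No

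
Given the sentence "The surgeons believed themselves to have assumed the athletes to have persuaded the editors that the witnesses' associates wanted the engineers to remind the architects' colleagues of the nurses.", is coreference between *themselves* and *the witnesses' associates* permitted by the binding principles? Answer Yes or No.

*themselves* is a reflexive; Principle A requires it to be bound within its binding domain — the matrix clause.
— the witnesses' associates: subject of the clause headed by 'wanted'; does not c-command the reflexive — cannot bind it (Principle A).

No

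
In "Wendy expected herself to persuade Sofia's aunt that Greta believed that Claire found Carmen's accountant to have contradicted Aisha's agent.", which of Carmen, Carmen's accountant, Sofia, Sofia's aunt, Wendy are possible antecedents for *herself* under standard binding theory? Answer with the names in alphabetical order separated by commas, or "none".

*herself* is a reflexive; Principle A requires it to be bound within its binding domain — the matrix clause.
— Carmen: possessor inside the subject DP of the clause headed by 'contradicted'; does not c-command the reflexive — cannot bind it (Principle A).
— Carmen's accountant: subject of the clause headed by 'contradicted'; does not c-command the reflexive — cannot bind it (Principle A).
— Sofia: possessor inside the object DP of the clause headed by 'persuade'; does not c-command the reflexive — cannot bind it (Principle A).
— Sofia's aunt: object of the clause headed by 'persuade'; does not c-command the reflexive — cannot bind it (Principle A).
— Wendy: subject of the matrix clause; c-commands the reflexive within its binding domain — allowed (Principle A).

Wendy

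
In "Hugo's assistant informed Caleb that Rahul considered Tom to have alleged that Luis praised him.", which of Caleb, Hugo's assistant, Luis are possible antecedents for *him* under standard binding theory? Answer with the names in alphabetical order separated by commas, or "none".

*him* is a pronoun; Principle B requires it to be free in its binding domain — the clause headed by 'praised'.
— Caleb: object of the matrix clause; c-commands the pronoun but lies outside its binding domain — allowed.
— Hugo's assistant: subject of the matrix clause; c-commands the pronoun but lies outside its binding domain — allowed.
— Luis: subject of the clause headed by 'praised'; c-commands the pronoun within its binding domain — blocked (Principle B).

Caleb, Hugo's assistant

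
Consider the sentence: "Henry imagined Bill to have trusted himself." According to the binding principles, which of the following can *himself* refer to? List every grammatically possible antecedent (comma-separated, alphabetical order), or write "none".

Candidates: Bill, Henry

Bill

*himself* is a reflexive; Principle A requires it to be bound within its binding domain — the clause headed by 'trusted'.
— Bill: subject of the clause headed by 'trusted'; c-commands the reflexive within its binding domain — allowed (Principle A).
— Henry: subject of the matrix clause; c-commands the reflexive but lies outside its binding domain — cannot bind it (Principle A).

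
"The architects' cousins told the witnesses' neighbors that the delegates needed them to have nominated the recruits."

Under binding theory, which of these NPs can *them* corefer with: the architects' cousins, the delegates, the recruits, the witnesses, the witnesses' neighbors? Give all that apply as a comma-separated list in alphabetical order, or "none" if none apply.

*them* is a pronoun; Principle B requires it to be free in its binding domain — the clause headed by 'needed'.
— the architects' cousins: subject of the matrix clause; c-commands the pronoun but lies outside its binding domain — allowed.
— the delegates: subject of the clause headed by 'needed'; c-commands the pronoun within its binding domain — blocked (Principle B).
— the recruits: object of the clause headed by 'nominated'; is c-commanded by the pronoun; coreference would bind this R-expression — blocked (Principle C).
— the witnesses: possessor inside the object DP of the matrix clause; does not c-command the pronoun — Principle B does not apply; allowed.
— the witnesses' neighbors: object of the matrix clause; c-commands the pronoun but lies outside its binding domain — allowed.

the architects' cousins, the witnesses, the witnesses' neighbors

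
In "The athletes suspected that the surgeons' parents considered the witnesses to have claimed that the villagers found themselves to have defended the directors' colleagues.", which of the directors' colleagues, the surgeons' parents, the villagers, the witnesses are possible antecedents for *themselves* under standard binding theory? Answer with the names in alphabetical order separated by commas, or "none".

the villagers

*themselves* is a reflexive; Principle A requires it to be bound within its binding domain — the clause headed by 'found'.
— the directors' colleagues: object of the clause headed by 'defended'; does not c-command the reflexive — cannot bind it (Principle A).
— the surgeons' parents: subject of the clause headed by 'considered'; c-commands the reflexive but lies outside its binding domain — cannot bind it (Principle A).
— the villagers: subject of the clause headed by 'found'; c-commands the reflexive within its binding domain — allowed (Principle A).
— the witnesses: subject of the clause headed by 'claimed'; c-commands the reflexive but lies outside its binding domain — cannot bind it (Principle A).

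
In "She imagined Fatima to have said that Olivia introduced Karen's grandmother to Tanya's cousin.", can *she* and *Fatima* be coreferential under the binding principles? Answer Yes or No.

No

*Fatima* is an R-expression; Principle C requires it to be free (not bound by any c-commanding expression).
— she: subject of the matrix clause; the pronoun c-commands the R-expression — coreference blocked (Principle C).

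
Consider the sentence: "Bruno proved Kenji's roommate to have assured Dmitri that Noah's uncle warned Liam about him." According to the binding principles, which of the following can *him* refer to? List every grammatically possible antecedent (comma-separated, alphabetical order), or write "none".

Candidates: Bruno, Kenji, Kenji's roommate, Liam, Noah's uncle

*him* is a pronoun; Principle B requires it to be free in its binding domain — the clause headed by 'warned'.
— Bruno: subject of the matrix clause; c-commands the pronoun but lies outside its binding domain — allowed.
— Kenji: possessor inside the subject DP of the clause headed by 'assured'; does not c-command the pronoun — Principle B does not apply; allowed.
— Kenji's roommate: subject of the clause headed by 'assured'; c-commands the pronoun but lies outside its binding domain — allowed.
— Liam: object of the clause headed by 'warned'; c-commands the pronoun within its binding domain — blocked (Principle B).
— Noah's uncle: subject of the clause headed by 'warned'; c-commands the pronoun within its binding domain — blocked (Principle B).

Bruno, Kenji, Kenji's roommate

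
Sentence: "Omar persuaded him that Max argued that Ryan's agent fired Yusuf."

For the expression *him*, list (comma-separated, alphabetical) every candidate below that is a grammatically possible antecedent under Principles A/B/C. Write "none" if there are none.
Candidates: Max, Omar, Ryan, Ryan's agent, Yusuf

none

*him* is a pronoun; Principle B requires it to be free in its binding domain — the matrix clause.
— Max: subject of the clause headed by 'argued'; is c-commanded by the pronoun; coreference would bind this R-expression — blocked (Principle C).
— Omar: subject of the matrix clause; c-commands the pronoun within its binding domain — blocked (Principle B).
— Ryan: possessor inside the subject DP of the clause headed by 'fired'; is c-commanded by the pronoun; coreference would bind this R-expression — blocked (Principle C).
— Ryan's agent: subject of the clause headed by 'fired'; is c-commanded by the pronoun; coreference would bind this R-expression — blocked (Principle C).
— Yusuf: object of the clause headed by 'fired'; is c-commanded by the pronoun; coreference would bind this R-expression — blocked (Principle C).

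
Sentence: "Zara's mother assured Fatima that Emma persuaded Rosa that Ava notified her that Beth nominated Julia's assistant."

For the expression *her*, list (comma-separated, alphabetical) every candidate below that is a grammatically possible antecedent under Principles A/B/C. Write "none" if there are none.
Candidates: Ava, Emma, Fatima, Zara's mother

*her* is a pronoun; Principle B requires it to be free in its binding domain — the clause headed by 'notified'.
— Ava: subject of the clause headed by 'notified'; c-commands the pronoun within its binding domain — blocked (Principle B).
— Emma: subject of the clause headed by 'persuaded'; c-commands the pronoun but lies outside its binding domain — allowed.
— Fatima: object of the matrix clause; c-commands the pronoun but lies outside its binding domain — allowed.
— Zara's mother: subject of the matrix clause; c-commands the pronoun but lies outside its binding domain — allowed.

Emma, Fatima, Zara's mother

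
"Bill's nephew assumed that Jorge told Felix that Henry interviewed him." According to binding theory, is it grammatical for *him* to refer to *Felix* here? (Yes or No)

Yes

*Felix* is an R-expression; Principle C requires it to be free (not bound by any c-commanding expression).
— him: object of the clause headed by 'interviewed'; the pronoun does not c-command the R-expression — coreference allowed.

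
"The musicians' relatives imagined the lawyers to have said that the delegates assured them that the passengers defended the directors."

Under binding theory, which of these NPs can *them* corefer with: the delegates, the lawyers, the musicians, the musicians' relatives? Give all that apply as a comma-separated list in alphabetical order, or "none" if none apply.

*them* is a pronoun; Principle B requires it to be free in its binding domain — the clause headed by 'assured'.
— the delegates: subject of the clause headed by 'assured'; c-commands the pronoun within its binding domain — blocked (Principle B).
— the lawyers: subject of the clause headed by 'said'; c-commands the pronoun but lies outside its binding domain — allowed.
— the musicians: possessor inside the subject DP of the matrix clause; does not c-command the pronoun — Principle B does not apply; allowed.
— the musicians' relatives: subject of the matrix clause; c-commands the pronoun but lies outside its binding domain — allowed.

the lawyers, the musicians, the musicians' relatives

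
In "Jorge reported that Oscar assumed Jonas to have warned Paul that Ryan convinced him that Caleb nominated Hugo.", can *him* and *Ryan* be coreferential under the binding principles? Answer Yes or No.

*Ryan* is an R-expression; Principle C requires it to be free (not bound by any c-commanding expression).
— him: object of the clause headed by 'convinced'; the R-expression locally c-commands the pronoun — coreference blocked (Principle B on the pronoun).

No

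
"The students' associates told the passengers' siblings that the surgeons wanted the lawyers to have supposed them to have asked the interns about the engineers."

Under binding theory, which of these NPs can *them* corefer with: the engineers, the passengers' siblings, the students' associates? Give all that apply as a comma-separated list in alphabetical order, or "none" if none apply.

the passengers' siblings, the students' associates

*them* is a pronoun; Principle B requires it to be free in its binding domain — the clause headed by 'supposed'.
— the engineers: second object of the clause headed by 'asked'; is c-commanded by the pronoun; coreference would bind this R-expression — blocked (Principle C).
— the passengers' siblings: object of the matrix clause; c-commands the pronoun but lies outside its binding domain — allowed.
— the students' associates: subject of the matrix clause; c-commands the pronoun but lies outside its binding domain — allowed.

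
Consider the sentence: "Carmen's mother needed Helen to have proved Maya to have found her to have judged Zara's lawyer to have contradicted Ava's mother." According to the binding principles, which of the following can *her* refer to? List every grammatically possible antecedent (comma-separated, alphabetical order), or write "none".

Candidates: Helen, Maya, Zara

Helen

*her* is a pronoun; Principle B requires it to be free in its binding domain — the clause headed by 'found'.
— Helen: subject of the clause headed by 'proved'; c-commands the pronoun but lies outside its binding domain — allowed.
— Maya: subject of the clause headed by 'found'; c-commands the pronoun within its binding domain — blocked (Principle B).
— Zara: possessor inside the subject DP of the clause headed by 'contradicted'; is c-commanded by the pronoun; coreference would bind this R-expression — blocked (Principle C).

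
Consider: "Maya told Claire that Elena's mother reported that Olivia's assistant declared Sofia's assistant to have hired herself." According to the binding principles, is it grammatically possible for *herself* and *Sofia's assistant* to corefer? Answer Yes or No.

Yes

*herself* is a reflexive; Principle A requires it to be bound within its binding domain — the clause headed by 'hired'.
— Sofia's assistant: subject of the clause headed by 'hired'; c-commands the reflexive within its binding domain — allowed (Principle A).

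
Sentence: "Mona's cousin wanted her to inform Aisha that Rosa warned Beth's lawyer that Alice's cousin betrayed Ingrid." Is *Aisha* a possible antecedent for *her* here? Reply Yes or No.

*her* is a pronoun; Principle B requires it to be free in its binding domain — the matrix clause.
— Aisha: object of the clause headed by 'inform'; is c-commanded by the pronoun; coreference would bind this R-expression — blocked (Principle C).

No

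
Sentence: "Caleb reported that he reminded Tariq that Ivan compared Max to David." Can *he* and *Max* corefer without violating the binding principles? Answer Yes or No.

No

*Max* is an R-expression; Principle C requires it to be free (not bound by any c-commanding expression).
— he: subject of the clause headed by 'reminded'; the pronoun c-commands the R-expression — coreference blocked (Principle C).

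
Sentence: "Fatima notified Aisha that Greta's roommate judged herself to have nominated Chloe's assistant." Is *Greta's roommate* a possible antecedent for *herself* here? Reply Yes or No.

Yes

*herself* is a reflexive; Principle A requires it to be bound within its binding domain — the clause headed by 'judged'.
— Greta's roommate: subject of the clause headed by 'judged'; c-commands the reflexive within its binding domain — allowed (Principle A).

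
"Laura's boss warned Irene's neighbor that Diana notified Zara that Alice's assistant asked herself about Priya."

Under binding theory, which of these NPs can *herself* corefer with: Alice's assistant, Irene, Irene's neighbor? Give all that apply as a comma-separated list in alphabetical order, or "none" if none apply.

*herself* is a reflexive; Principle A requires it to be bound within its binding domain — the clause headed by 'asked'.
— Alice's assistant: subject of the clause headed by 'asked'; c-commands the reflexive within its binding domain — allowed (Principle A).
— Irene: possessor inside the object DP of the matrix clause; does not c-command the reflexive — cannot bind it (Principle A).
— Irene's neighbor: object of the matrix clause; c-commands the reflexive but lies outside its binding domain — cannot bind it (Principle A).

Alice's assistant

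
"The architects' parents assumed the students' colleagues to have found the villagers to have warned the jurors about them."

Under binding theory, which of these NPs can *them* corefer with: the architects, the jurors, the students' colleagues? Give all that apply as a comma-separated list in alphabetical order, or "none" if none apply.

the architects, the students' colleagues

*them* is a pronoun; Principle B requires it to be free in its binding domain — the clause headed by 'warned'.
— the architects: possessor inside the subject DP of the matrix clause; does not c-command the pronoun — Principle B does not apply; allowed.
— the jurors: object of the clause headed by 'warned'; c-commands the pronoun within its binding domain — blocked (Principle B).
— the students' colleagues: subject of the clause headed by 'found'; c-commands the pronoun but lies outside its binding domain — allowed.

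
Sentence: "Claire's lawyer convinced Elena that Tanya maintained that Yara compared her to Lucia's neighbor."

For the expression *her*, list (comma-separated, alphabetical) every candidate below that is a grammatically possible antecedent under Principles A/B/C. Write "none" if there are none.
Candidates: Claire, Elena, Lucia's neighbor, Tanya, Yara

*her* is a pronoun; Principle B requires it to be free in its binding domain — the clause headed by 'compared'.
— Claire: possessor inside the subject DP of the matrix clause; does not c-command the pronoun — Principle B does not apply; allowed.
— Elena: object of the matrix clause; c-commands the pronoun but lies outside its binding domain — allowed.
— Lucia's neighbor: second object of the clause headed by 'compared'; is c-commanded by the pronoun; coreference would bind this R-expression — blocked (Principle C).
— Tanya: subject of the clause headed by 'maintained'; c-commands the pronoun but lies outside its binding domain — allowed.
— Yara: subject of the clause headed by 'compared'; c-commands the pronoun within its binding domain — blocked (Principle B).

Claire, Elena, Tanya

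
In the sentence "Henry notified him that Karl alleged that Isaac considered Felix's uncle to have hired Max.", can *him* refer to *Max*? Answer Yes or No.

No

*him* is a pronoun; Principle B requires it to be free in its binding domain — the matrix clause.
— Max: object of the clause headed by 'hired'; is c-commanded by the pronoun; coreference would bind this R-expression — blocked (Principle C).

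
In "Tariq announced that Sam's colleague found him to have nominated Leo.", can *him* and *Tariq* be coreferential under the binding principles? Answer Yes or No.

Yes

*Tariq* is an R-expression; Principle C requires it to be free (not bound by any c-commanding expression).
— him: subject of the clause headed by 'nominated'; the pronoun does not c-command the R-expression — coreference allowed.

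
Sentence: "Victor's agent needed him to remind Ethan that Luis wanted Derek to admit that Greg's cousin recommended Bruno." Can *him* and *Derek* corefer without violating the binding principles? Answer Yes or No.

*Derek* is an R-expression; Principle C requires it to be free (not bound by any c-commanding expression).
— him: subject of the clause headed by 'remind'; the pronoun c-commands the R-expression — coreference blocked (Principle C).

No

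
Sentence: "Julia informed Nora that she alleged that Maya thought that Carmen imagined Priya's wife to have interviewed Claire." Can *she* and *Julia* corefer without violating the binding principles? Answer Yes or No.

Yes

*Julia* is an R-expression; Principle C requires it to be free (not bound by any c-commanding expression).
— she: subject of the clause headed by 'alleged'; the pronoun does not c-command the R-expression — coreference allowed.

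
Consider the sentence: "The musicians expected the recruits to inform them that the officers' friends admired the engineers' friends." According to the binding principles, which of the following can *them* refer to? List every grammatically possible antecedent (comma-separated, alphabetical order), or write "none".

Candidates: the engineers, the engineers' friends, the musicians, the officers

the musicians

*them* is a pronoun; Principle B requires it to be free in its binding domain — the clause headed by 'inform'.
— the engineers: possessor inside the object DP of the clause headed by 'admired'; is c-commanded by the pronoun; coreference would bind this R-expression — blocked (Principle C).
— the engineers' friends: object of the clause headed by 'admired'; is c-commanded by the pronoun; coreference would bind this R-expression — blocked (Principle C).
— the musicians: subject of the matrix clause; c-commands the pronoun but lies outside its binding domain — allowed.
— the officers: possessor inside the subject DP of the clause headed by 'admired'; is c-commanded by the pronoun; coreference would bind this R-expression — blocked (Principle C).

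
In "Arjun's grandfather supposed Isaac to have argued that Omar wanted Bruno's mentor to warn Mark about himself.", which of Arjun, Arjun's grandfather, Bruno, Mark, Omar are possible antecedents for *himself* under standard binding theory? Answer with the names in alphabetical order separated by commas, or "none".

*himself* is a reflexive; Principle A requires it to be bound within its binding domain — the clause headed by 'warn'.
— Arjun: possessor inside the subject DP of the matrix clause; does not c-command the reflexive — cannot bind it (Principle A).
— Arjun's grandfather: subject of the matrix clause; c-commands the reflexive but lies outside its binding domain — cannot bind it (Principle A).
— Bruno: possessor inside the subject DP of the clause headed by 'warn'; does not c-command the reflexive — cannot bind it (Principle A).
— Mark: object of the clause headed by 'warn'; c-commands the reflexive within its binding domain — allowed (Principle A).
— Omar: subject of the clause headed by 'wanted'; c-commands the reflexive but lies outside its binding domain — cannot bind it (Principle A).

Mark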